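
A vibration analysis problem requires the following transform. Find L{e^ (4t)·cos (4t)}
First shifting: L{e^(at)f(t)} = F(s-a)
L{cos(4t)} = s/(s² + 16)
Shift: (s-4)/((s-4)² + 16)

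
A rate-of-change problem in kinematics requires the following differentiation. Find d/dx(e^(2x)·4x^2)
Product rule: (fg)' = f'g + fg'
f = e^(2x), f' = 2·e^(2x)
g = 4x^2, g' = 8x

Answer: 8·e^(2x)·x^2 + 8·e^(2x)·x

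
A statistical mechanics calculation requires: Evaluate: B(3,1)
B(x,y)=Γ(x)Γ(y)/Γ(x + y)=(x-1)!(y-1)!/(x + y-1)!
B(3,1)=2!·0!/3!=1/3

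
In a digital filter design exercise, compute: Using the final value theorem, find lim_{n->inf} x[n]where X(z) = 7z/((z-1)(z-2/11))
Final value theorem: lim x[n] = lim_{z->1} (z-1) * X(z)
(z-1) * X(z) = 7z/(z-2/11)
As z->1: 7/(1-2/11) = 7/(9/11) = 77/9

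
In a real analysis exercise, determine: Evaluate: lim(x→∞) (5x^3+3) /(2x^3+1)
Divide numerator and denominator by x^3:
lim (5+3/x^3)/(2+1/x^3) = 5/2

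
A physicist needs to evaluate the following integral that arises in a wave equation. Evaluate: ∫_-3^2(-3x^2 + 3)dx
Step 1: Find antiderivative F(x) = -x^3 + 3x
Step 2: F(2) - F(-3) = -2 - (18) = -20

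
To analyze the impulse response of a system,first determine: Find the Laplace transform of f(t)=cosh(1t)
L{cosh(at)}=s/(s²-a²)
L{cosh(1t)}=s/(s²-1)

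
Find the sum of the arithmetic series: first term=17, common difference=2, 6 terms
Last term: a_n = 17 + (6 - 1)·2 = 27
Sum = n(a_1 + a_n)/2 = 6(17 + 27)/2 = 132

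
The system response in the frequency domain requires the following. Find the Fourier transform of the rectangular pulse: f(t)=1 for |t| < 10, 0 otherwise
F(omega)=integral from -10 to 10 of e^(-j * omega * t) dt
=2 * sin(10 * omega)/omega=20 * sinc(10 * omega/pi)

Answer: 2 * sin(10 * omega)/omega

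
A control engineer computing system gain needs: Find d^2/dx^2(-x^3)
Apply power rule 2 times:
d^1: -3x^2
d^2: -6x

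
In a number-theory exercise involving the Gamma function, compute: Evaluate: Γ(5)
Γ(n) = (n-1)! for positive integers
Γ(5) = 4! = 24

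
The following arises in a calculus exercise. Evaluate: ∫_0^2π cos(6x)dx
Antiderivative: sin(6x)/6
Evaluate at bounds: [sin(6·2π)/6] - [sin(6·0)/6]
= ((0) - (0))/6 = 0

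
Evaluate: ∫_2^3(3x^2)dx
Step 1: Find antiderivative F(x) = x^3
Step 2: F(3) - F(2) = 27 - (8) = 19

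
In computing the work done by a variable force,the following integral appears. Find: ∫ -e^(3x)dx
Since d/dx[e^(3x)]=3e^(3x), we get -1/3 e^(3x) + C

Answer: (-1/3)e^(3x) + C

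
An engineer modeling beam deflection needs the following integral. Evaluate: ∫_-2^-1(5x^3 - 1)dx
Step 1: Find antiderivative F(x)=(5/4)x^4 - x
Step 2: F(-1) - F(-2)=9/4 - (22)=-79/4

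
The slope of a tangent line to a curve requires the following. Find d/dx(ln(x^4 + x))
Chain rule: d/dx[ln(u)] = u'/u where u = x^4+x
u' = 4x^3+1

Answer: (4x^3+1)/(x^4+x)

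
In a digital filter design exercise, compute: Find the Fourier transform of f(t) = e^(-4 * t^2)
The Fourier transform of a Gaussian e^(-a * t^2) is sqrt(pi/a) * e^(-omega^2/(4a)).
With a = 4: F(omega) = sqrt(pi)/2 * e^(-omega^2/16)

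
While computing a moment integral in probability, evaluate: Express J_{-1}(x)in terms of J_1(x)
For integer n: J_{-n}(x) = (-1)^n J_n(x)
With n = 1: J_{-1}(x) = (-1)^1 J_1(x) = -J_1(x)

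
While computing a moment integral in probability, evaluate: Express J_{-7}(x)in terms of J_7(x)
For integer n: J_{-n}(x) = (-1)^n J_n(x)
With n = 7: J_{-7}(x) = (-1)^7 J_7(x) = -J_7(x)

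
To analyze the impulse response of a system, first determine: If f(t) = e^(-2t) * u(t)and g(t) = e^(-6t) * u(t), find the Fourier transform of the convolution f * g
By the convolution theorem: F{f*g} = F(omega)*G(omega)
F(omega) = 1/(2+j*omega), G(omega) = 1/(6+j*omega)
F{f*g} = 1/((2+j*omega)(6+j*omega))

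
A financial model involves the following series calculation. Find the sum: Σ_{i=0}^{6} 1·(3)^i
Geometric series: S = a(1 - r^n)/(1 - r)
a = 1, r = 3, n = 7
S = 1(1 - 2187)/-2 = 1093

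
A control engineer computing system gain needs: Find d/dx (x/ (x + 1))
Quotient rule: (f/g)' = (f'g - fg')/g²
f = x, f' = 1
g = x + 1, g' = 1

Answer: (1·(x + 1) - x)/(x + 1)²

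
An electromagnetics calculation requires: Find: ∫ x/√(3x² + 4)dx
Let u=3x² + 4, du=6x dx
∫ (1/6)·u^(-1/2) du=√u/3 + C

Answer: √(3x² + 4)/3 + C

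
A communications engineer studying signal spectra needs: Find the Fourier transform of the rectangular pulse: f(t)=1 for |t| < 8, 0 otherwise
F(omega) = integral from -8 to 8 of e^(-j*omega*t) dt
= 2*sin(8*omega)/omega = 16*sinc(8*omega/pi)

Answer: 2*sin(8*omega)/omega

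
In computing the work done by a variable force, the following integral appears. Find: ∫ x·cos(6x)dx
By parts: u = x, dv = cos(6x) dx
du = dx, v = sin(6x)/6
= x·sin(6x)/6 + cos(6x)/6² + C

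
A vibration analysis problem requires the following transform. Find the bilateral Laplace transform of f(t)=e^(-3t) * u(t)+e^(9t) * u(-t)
For e^(-3t) * u(t): L = 1/(s + 3), Re(s) > -3
For e^(9t) * u(-t): L = -1/(s-9), Re(s) < 9
Combined: F(s) = 1/(s + 3) - 1/(s-9), -3 < Re(s) < 9

Answer: 1/(s + 3) - 1/(s-9), ROC: -3 < Re(s) < 9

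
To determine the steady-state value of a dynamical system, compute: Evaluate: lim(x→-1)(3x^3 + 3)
Polynomial is continuous, so substitute x = -1:
3·(-1)^3+3 = 0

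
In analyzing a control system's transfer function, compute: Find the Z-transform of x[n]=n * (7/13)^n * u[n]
Using the property Z{n*a^n*u[n]} = az/(z-a)^2
With a = 7/13: X(z) = (7/13)z/(z - 7/13)^2, |z| > 7/13

Answer: (7/13)z/(z - 7/13)^2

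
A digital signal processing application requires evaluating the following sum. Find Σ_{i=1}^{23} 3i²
=3·n(n + 1)(2n + 1)/6=3·23·24·47/6=12972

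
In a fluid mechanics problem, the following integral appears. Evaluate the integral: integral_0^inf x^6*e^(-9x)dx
This is a Gamma integral. Substitute u=9x (du=9 dx):
integral_0^inf x^6*e^(-9x) dx=(1/9^7) integral_0^inf u^6*e^(-u) du
=Gamma(7)/9^7=6!/9^7=720/4782969

Answer: 80/531441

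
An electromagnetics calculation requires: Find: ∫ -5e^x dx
Since d/dx[e^x] = + e^x, we get -5e^x + C

Answer: -5e^x + C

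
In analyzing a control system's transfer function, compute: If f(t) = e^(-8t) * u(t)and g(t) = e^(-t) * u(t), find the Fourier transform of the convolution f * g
By the convolution theorem: F{f * g}=F(omega) * G(omega)
F(omega)=1/(8+j * omega), G(omega)=1/(1+j * omega)
F{f * g}=1/((8+j * omega)(1+j * omega))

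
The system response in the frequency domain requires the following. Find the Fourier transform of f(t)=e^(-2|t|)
Using the standard pair: F{e^(-a|t|)}=2a/(a^2 + omega^2)
With a=2: F(omega)=4/(4 + omega^2)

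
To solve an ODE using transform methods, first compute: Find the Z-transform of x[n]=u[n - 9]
Using the time-shift property: Z{u[n-9]}=z^(-9)*z/(z-1)
=z^(-8)/(z-1)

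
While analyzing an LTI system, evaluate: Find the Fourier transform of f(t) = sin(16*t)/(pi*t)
sin(W * t)/(pi * t)=(W/pi) * sinc(W * t/pi) is the impulse response of the ideal low-pass filter with cutoff W (here W=16).
Its Fourier transform is a rectangular function:
F(omega)=1 for |omega| < 16, 0 otherwise

Answer: rect(omega/32) [i.e., 1 for |omega| < 16, 0 otherwise]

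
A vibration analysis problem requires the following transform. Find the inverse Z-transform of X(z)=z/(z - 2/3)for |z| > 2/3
Standard pair: z/(z-a) <-> a^n * u[n] for causal signals
With a=2/3: x[n]=(2/3)^n * u[n]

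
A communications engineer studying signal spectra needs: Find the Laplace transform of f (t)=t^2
L{t^n} = n!/s^(n + 1)
L{t^2} = 2!/s^3 = 2/s^3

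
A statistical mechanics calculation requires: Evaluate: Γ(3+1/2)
Γ(n + 1/2) = (2n)!√π/(4^n·n!)
= 720√π/(64·6) = (15/8)·√π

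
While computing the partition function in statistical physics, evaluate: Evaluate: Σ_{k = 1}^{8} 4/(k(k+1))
Partial fractions: 4/(k(k+1))=4/k - 4/(k+1)
Telescoping sum: 4(1-1/9)=4·8/9

Answer: 32/9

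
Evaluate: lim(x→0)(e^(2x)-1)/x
L'Hôpital (0/0): lim 2e^(2x)/1=2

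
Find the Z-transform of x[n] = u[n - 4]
Using the time-shift property: Z{u[n-4]} = z^(-4) * z/(z-1)
= z^(-3)/(z-1)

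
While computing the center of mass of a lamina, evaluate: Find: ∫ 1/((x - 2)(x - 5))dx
Partial fractions: 1/((x-2)(x-5)) = A/(x-2)+B/(x-5)
A = -1/3, B = 1/3
∫ [-1/3· 1/(x-2)+1/3· 1/(x-5)] dx
= (1/3)[ln|x-5| - ln|x-2|]+C

Answer: (1/3)·ln|(x-5)/(x-2)|+C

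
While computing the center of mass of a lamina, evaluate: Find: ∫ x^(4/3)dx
Power rule: ∫ x^(4/3) dx = x^(7/3)/(7/3) + C

Answer: (3/7)·x^(7/3) + C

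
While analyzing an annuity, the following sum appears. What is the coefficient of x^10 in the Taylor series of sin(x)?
sin(x) has only odd powers. Coefficient of x^10 = 0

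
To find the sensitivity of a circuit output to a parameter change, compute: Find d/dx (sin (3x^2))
Chain rule: d/dx[sin(u)] = cos(u)·u' where u = 3x^2
u' = 6x

Answer: 6x·cos(3x^2)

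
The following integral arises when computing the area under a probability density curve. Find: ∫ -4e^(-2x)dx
Since d/dx[e^(-2x)]=-2e^(-2x), we get 2 e^(-2x)+C

Answer: 2e^(-2x)+C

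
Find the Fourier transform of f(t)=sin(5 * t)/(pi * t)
sin(W*t)/(pi*t) = (W/pi)*sinc(W*t/pi) is the impulse response of the ideal low-pass filter with cutoff W (here W = 5).
Its Fourier transform is a rectangular function:
F(omega) = 1 for |omega| < 5, 0 otherwise

Answer: rect(omega/10) [i.e., 1 for |omega| < 5, 0 otherwise]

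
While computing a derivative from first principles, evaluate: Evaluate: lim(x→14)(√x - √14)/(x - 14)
Multiply by conjugate (√x + √14)/(√x + √14):
= (x - 14)/((x - 14)(√x + √14)) = 1/(√x + √14)
As x → 14: 1/(2√14)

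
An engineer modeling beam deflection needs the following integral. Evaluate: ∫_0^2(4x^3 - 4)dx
Step 1: Find antiderivative F(x)=x^4-4x
Step 2: F(2) - F(0)=8 - (0)=8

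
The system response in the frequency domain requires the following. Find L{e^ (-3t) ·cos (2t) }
First shifting: L{e^(at)f(t)}=F(s-a)
L{cos(2t)}=s/(s²+4)
Shift: (s+3)/((s+3)²+4)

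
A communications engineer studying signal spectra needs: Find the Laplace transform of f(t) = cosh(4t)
L{cosh(at)} = s/(s²-a²)
L{cosh(4t)} = s/(s²-16)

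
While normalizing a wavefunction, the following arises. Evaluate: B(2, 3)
B(x,y)=Γ(x)Γ(y)/Γ(x+y)=(x-1)!(y-1)!/(x+y-1)!
B(2,3)=1!·2!/4!=1/12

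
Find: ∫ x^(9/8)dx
Power rule: ∫ x^(9/8) dx=x^(17/8)/(17/8) + C

Answer: (8/17)·x^(17/8) + C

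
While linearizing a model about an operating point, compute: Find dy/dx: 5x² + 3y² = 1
Differentiate: 10x+6y·(dy/dx)=0
dy/dx=-10x/(6y)=-(5/3)·(x/y)

Answer: dy/dx=-(5/3)·(x/y)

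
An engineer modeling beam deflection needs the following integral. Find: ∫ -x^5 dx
Using power rule: ∫ -x^5 dx=-1/6 x^6 + C=(-1/6)x^6 + C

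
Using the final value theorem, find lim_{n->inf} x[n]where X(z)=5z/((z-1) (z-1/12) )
Final value theorem: lim x[n] = lim_{z->1} (z-1) * X(z)
(z-1) * X(z) = 5z/(z-1/12)
As z->1: 5/(1 - 1/12) = 5/(11/12) = 60/11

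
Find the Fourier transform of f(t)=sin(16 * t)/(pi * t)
sin(W*t)/(pi*t) = (W/pi)*sinc(W*t/pi) is the impulse response of the ideal low-pass filter with cutoff W (here W = 16).
Its Fourier transform is a rectangular function:
F(omega) = 1 for |omega| < 16, 0 otherwise

Answer: rect(omega/32) [i.e., 1 for |omega| < 16, 0 otherwise]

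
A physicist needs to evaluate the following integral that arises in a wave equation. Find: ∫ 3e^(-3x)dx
Since d/dx[e^(-3x)]=-3e^(-3x), we get -1 e^(-3x)+C

Answer: -e^(-3x)+C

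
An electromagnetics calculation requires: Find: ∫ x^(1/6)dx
Power rule: ∫ x^(1/6) dx = x^(7/6)/(7/6) + C

Answer: (6/7)·x^(7/6) + C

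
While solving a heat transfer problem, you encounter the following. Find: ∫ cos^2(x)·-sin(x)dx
Let u = cos(x), du = -sin(x) dx
∫ u^2 du = u^3/3+C

Answer: cos^3(x)/3+C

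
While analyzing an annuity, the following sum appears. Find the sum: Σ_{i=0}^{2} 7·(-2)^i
Geometric series: S=a(1 - r^n)/(1 - r)
a=7, r=-2, n=3
S=7(1+8)/3=21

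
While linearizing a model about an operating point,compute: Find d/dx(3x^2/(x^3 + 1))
Quotient rule: (f/g)'=(f'g - fg')/g²
f=3x^2, f'=6x
g=x^3 + 1, g'=3x^2

Answer: (6x·(x^3 + 1) - 9x^4)/(x^3 + 1)²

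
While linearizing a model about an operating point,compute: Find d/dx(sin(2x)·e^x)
Product rule: (fg)'=f'g+fg'
f=sin(2x), f'=2·cos(2x)
g=e^x, g'=e^x

Answer: 2·cos(2x)·e^x+sin(2x)·e^x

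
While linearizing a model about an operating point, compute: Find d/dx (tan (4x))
Chain rule: d/dx[tan(u)]=sec²(u)·u' where u=4x
u'=4

Answer: 4·sec²(4x)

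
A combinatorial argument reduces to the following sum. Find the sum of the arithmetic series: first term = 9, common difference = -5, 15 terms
Last term: a_n=9 + (15 - 1)·-5=-61
Sum=n(a_1 + a_n)/2=15(9 + (-61))/2=-390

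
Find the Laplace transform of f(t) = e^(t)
L{e^(at)}=1/(s-a)
L{e^(t)}=1/(s-1)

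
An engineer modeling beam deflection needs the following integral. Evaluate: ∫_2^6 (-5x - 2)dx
Step 1: Find antiderivative F(x)=(-5/2)x^2 - 2x
Step 2: F(6) - F(2)=-102 - (-14)=-88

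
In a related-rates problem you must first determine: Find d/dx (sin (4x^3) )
Chain rule: d/dx[sin(u)] = cos(u)·u' where u = 4x^3
u' = 12x^2

Answer: 12x^2·cos(4x^3)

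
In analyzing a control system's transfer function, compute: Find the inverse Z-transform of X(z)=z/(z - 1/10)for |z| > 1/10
Standard pair: z/(z-a) <-> a^n*u[n] for causal signals
With a=1/10: x[n]=(1/10)^n*u[n]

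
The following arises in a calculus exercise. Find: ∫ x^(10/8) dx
Power rule: ∫ x^(5/4) dx=x^(9/4)/(9/4) + C

Answer: (4/9)·x^(9/4) + C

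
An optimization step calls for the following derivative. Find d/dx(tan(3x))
Chain rule: d/dx[tan(u)] = sec²(u)·u' where u = 3x
u' = 3

Answer: 3·sec²(3x)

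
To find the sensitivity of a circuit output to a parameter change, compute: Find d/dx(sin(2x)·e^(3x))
Product rule: (fg)' = f'g+fg'
f = sin(2x), f' = 2·cos(2x)
g = e^(3x), g' = 3·e^(3x)

Answer: 2·cos(2x)·e^(3x)+3·sin(2x)·e^(3x)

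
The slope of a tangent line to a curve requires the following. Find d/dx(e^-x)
Chain rule: d/dx[e^u] = e^u · u' where u = -x
u' = -1

Answer: -1·e^-x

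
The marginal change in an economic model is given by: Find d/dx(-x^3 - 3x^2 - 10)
Power rule: d/dx(ax^n)=n·a·x^(n-1)
Term by term: -3·x^2-6·x

Answer: -3x^2-6x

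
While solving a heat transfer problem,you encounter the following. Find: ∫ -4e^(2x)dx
Since d/dx[e^(2x)]=2e^(2x), we get -2 e^(2x) + C

Answer: -2e^(2x) + C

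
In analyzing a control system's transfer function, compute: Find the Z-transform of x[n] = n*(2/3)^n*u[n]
Using the property Z{n * a^n * u[n]}=az/(z-a)^2
With a=2/3: X(z)=(2/3)z/(z - 2/3)^2, |z| > 2/3

Answer: (2/3)z/(z - 2/3)^2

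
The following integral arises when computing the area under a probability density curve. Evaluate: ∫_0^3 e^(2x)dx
Antiderivative: (1/2)e^(2x)
Evaluate: (1/2)(e^6-1)

Answer: (e^6-1)/2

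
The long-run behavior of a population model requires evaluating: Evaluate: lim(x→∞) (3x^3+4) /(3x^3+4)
Divide numerator and denominator by x^3:
lim (3+4/x^3)/(3+4/x^3)=1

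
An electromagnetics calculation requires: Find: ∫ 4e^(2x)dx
Since d/dx[e^(2x)] = 2e^(2x), we get 2 e^(2x) + C

Answer: 2e^(2x) + C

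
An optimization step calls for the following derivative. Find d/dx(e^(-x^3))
Chain rule: d/dx[e^u] = e^u · u' where u = -x^3
u' = -3x^2

Answer: -3x^2·e^(-x^3)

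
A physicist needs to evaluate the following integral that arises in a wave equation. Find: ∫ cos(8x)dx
Using substitution u=8x: ∫ cos(u) du/8=sin(u)/8 + C

Answer: (1/8)sin(8x) + C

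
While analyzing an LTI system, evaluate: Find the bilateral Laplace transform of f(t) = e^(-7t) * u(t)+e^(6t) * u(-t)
For e^(-7t) * u(t): L=1/(s+7), Re(s) > -7
For e^(6t) * u(-t): L=-1/(s-6), Re(s) < 6
Combined: F(s)=1/(s+7)-1/(s-6), -7 < Re(s) < 6

Answer: 1/(s+7)-1/(s-6), ROC: -7 < Re(s) < 6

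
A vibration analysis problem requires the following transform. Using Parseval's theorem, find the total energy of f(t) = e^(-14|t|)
Parseval's theorem: E=integral |f(t)|^2 dt=(1/2pi) integral |F(omega)|^2 domega
E=integral_{-inf}^{inf} e^(-28|t|) dt=2*integral_0^inf e^(-28t) dt=2/(2*14)=1/14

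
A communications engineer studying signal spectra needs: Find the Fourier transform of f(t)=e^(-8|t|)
Using the standard pair: F{e^(-a|t|)} = 2a/(a^2 + omega^2)
With a = 8: F(omega) = 16/(64 + omega^2)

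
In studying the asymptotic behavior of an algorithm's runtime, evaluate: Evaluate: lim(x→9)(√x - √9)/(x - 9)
Multiply by conjugate (√x+√9)/(√x+√9):
=(x - 9)/((x - 9)(√x+√9))=1/(√x+√9)
As x → 9: 1/(2√9)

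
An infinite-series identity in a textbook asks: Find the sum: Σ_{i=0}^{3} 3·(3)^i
Geometric series: S = a(1 - r^n)/(1 - r)
a = 3, r = 3, n = 4
S = 3(1 - 81)/-2 = 120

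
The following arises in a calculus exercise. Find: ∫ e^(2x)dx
Since d/dx[e^(2x)]=2e^(2x), we get 1/2 e^(2x) + C

Answer: (1/2)e^(2x) + C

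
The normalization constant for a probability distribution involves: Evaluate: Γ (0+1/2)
Γ(1/2) = √π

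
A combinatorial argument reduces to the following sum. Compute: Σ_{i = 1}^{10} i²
Using formula: Σ i^2=n(n+1)(2n+1)/6=10·11·21/6=385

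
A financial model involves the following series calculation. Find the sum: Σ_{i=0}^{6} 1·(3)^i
Geometric series: S=a(1 - r^n)/(1 - r)
a=1, r=3, n=7
S=1(1-2187)/-2=1093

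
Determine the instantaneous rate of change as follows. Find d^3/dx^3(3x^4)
Apply power rule 3 times:
d^1: 12x^3
d^2: 36x^2
d^3: 72x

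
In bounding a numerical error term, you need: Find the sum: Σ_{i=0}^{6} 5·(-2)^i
Geometric series: S = a(1 - r^n)/(1 - r)
a = 5, r = -2, n = 7
S = 5(1 + 128)/3 = 215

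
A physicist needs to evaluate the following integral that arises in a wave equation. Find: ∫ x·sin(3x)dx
By parts: u = x, dv = sin(3x) dx
du = dx, v = -cos(3x)/3
= -x·cos(3x)/3 + sin(3x)/3² + C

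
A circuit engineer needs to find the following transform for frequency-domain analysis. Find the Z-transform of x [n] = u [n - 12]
Using the time-shift property: Z{u[n-12]} = z^(-12)*z/(z-1)
= z^(-11)/(z-1)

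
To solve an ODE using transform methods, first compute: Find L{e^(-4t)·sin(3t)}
First shifting: L{e^(at)f(t)} = F(s-a)
L{sin(3t)} = 3/(s²+9)
Shift: 3/((s+4)²+9)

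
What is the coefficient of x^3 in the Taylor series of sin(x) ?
sin(x)=Σ (-1)^k x^(2k + 1)/(2k + 1)!
For x^3: (-1)^1/3!=-1/6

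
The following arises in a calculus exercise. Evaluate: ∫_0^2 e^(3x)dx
Antiderivative: (1/3)e^(3x)
Evaluate: (1/3)(e^6-1)

Answer: (e^6-1)/3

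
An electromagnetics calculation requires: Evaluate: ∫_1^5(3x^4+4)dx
Step 1: Find antiderivative F(x)=(3/5)x^5+4x
Step 2: F(5) - F(1)=1895 - (23/5)=9452/5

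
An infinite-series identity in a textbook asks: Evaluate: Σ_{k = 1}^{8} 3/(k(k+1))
Partial fractions: 3/(k(k+1))=3/k - 3/(k+1)
Telescoping sum: 3(1-1/9)=3·8/9

Answer: 8/3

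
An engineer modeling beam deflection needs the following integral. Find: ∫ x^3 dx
Using power rule: ∫ x^3 dx = 1/4 x^4 + C = (1/4)x^4 + C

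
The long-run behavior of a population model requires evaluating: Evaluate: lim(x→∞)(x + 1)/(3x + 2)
Divide numerator and denominator by x:
lim (1 + 1/x)/(3 + 2/x) = 1/3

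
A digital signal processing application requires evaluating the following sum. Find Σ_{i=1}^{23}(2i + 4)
=2·Σ i + 4·23=2·276 + 92=644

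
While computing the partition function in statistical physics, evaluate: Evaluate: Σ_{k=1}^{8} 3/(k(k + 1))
Partial fractions: 3/(k(k + 1)) = 3/k - 3/(k + 1)
Telescoping sum: 3(1 - 1/9) = 3·8/9

Answer: 8/3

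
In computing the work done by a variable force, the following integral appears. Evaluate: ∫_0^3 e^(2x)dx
Antiderivative: (1/2)e^(2x)
Evaluate: (1/2)(e^6 - 1)

Answer: (e^6 - 1)/2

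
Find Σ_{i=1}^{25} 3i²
=3·n(n+1)(2n+1)/6=3·25·26·51/6=16575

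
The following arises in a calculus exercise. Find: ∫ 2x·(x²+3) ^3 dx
Let u=x² + 3, du=2x dx
∫ u^3 du=u^4/4 + C

Answer: (x² + 3)^4/4 + C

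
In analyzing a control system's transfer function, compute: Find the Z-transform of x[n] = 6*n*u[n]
Z{n*u[n]}=z/(z-1)^2
By linearity: Z{6*n*u[n]}=6z/(z-1)^2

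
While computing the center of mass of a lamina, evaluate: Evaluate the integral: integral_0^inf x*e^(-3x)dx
This is a Gamma integral. Substitute u=3x (du=3 dx):
integral_0^inf x*e^(-3x) dx=(1/3^2) integral_0^inf u^1*e^(-u) du
=Gamma(2)/3^2=1!/3^2=1/9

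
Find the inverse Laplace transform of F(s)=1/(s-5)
L^(-1){1/(s-a)} = c·e^(at)
Here a = 5, c = 1

Answer: e^(5t)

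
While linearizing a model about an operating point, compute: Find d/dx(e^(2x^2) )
Chain rule: d/dx[e^u]=e^u · u' where u=2x^2
u'=4x

Answer: 4x·e^(2x^2)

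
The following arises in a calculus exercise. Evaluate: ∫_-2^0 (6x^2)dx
Step 1: Find antiderivative F(x)=2x^3
Step 2: F(0) - F(-2)=0 - (-16)=16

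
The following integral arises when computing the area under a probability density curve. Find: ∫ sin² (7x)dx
Using identity sin²(u)=(1 - cos(2u))/2:
∫ (1 - cos(14x))/2 dx=x/2 - sin(14x)/28 + C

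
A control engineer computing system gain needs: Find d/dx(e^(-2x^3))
Chain rule: d/dx[e^u]=e^u · u' where u=-2x^3
u'=-6x^2

Answer: -6x^2·e^(-2x^3)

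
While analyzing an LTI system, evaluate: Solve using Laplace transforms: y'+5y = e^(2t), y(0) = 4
Take L: sY - 4 + 5Y = 1/(s-2)
Y(s + 5) = 1/(s-2) + 4
Y = 1/((s-2)(s + 5)) + 4/(s + 5)
Partial fractions: 1/((s-2)(s + 5)) = (1/7)/(s-2) - (1/7)/(s + 5)
So Y = (1/7)/(s-2) + (27/7)/(s + 5)
Inverse Laplace transform (L^(-1){1/(s-2)} = e^(2t), L^(-1){1/(s + 5)} = e^(-5t)):

Answer: y(t) = (1/7)·e^(2t) + (27/7)·e^(-5t)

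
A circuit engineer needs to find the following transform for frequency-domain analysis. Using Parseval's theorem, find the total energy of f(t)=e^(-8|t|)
Parseval's theorem: E=integral |f(t)|^2 dt=(1/2pi) integral |F(omega)|^2 domega
E=integral_{-inf}^{inf} e^(-16|t|) dt=2 * integral_0^inf e^(-16t) dt=2/(2 * 8)=1/8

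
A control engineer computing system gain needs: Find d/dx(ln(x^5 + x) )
Chain rule: d/dx[ln(u)]=u'/u where u=x^5 + x
u'=5x^4 + 1

Answer: (5x^4 + 1)/(x^5 + x)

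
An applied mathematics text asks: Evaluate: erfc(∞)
erfc(x)=1 - erf(x); erfc(∞)=1 - erf(∞)=1-1=0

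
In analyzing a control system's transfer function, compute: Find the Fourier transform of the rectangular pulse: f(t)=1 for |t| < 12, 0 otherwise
F(omega) = integral from -12 to 12 of e^(-j * omega * t) dt
= 2 * sin(12 * omega)/omega = 24 * sinc(12 * omega/pi)

Answer: 2 * sin(12 * omega)/omega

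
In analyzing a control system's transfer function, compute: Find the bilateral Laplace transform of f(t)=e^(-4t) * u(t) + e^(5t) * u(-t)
For e^(-4t)*u(t): L=1/(s + 4), Re(s) > -4
For e^(5t)*u(-t): L=-1/(s-5), Re(s) < 5
Combined: F(s)=1/(s + 4) - 1/(s-5), -4 < Re(s) < 5

Answer: 1/(s + 4) - 1/(s-5), ROC: -4 < Re(s) < 5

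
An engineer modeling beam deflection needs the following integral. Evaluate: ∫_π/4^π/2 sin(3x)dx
Antiderivative: -cos(3x)/3
Evaluate at bounds: [-cos(3·π/2)/3] - [-cos(3·π/4)/3]
=(-(0) + (-√2/2))/3=-√2/6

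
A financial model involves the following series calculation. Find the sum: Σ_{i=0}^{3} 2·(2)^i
Geometric series: S = a(1 - r^n)/(1 - r)
a = 2, r = 2, n = 4
S = 2(1 - 16)/-1 = 30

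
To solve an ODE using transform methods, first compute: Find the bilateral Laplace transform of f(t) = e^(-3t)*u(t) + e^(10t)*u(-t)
For e^(-3t) * u(t): L=1/(s + 3), Re(s) > -3
For e^(10t) * u(-t): L=-1/(s-10), Re(s) < 10
Combined: F(s)=1/(s + 3) - 1/(s-10), -3 < Re(s) < 10

Answer: 1/(s + 3) - 1/(s-10), ROC: -3 < Re(s) < 10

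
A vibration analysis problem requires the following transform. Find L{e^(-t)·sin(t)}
First shifting: L{e^(at)f(t)}=F(s-a)
L{sin(t)}=1/(s² + 1)
Shift: 1/((s + 1)² + 1)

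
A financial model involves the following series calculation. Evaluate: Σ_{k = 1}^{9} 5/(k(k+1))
Partial fractions: 5/(k(k+1))=5/k - 5/(k+1)
Telescoping sum: 5(1-1/10)=5·9/10

Answer: 9/2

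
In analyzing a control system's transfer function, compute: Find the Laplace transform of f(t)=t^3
L{t^n}=n!/s^(n + 1)
L{t^3}=3!/s^4=6/s^4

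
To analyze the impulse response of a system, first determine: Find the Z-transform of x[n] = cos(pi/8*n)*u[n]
Z{cos(w0 * n) * u[n]}=z(z - cos(w0))/(z^2-2z * cos(w0)+1)
With w0=pi/8: X(z)=z(z - cos(pi/8))/(z^2-2z * cos(pi/8)+1)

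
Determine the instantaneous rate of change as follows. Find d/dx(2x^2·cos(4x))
Product rule: (fg)' = f'g + fg'
f = 2x^2, f' = 4x
g = cos(4x), g' = -4·sin(4x)

Answer: 4x·cos(4x) - 8x^2·sin(4x)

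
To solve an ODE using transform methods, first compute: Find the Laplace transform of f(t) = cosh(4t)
L{cosh(at)} = s/(s²-a²)
L{cosh(4t)} = s/(s²-16)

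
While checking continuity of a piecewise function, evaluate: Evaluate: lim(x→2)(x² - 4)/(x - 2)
Factor: (x² - 4)=(x-2)(x+2)
Cancel (x-2): lim(x→2) (x+2)=4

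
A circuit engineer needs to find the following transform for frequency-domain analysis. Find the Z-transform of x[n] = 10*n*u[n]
Z{n * u[n]}=z/(z-1)^2
By linearity: Z{10 * n * u[n]}=10z/(z-1)^2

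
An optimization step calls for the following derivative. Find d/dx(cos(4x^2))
Chain rule: d/dx[cos(u)]=-sin(u)·u' where u=4x^2
u'=8x

Answer: -8x·sin(4x^2)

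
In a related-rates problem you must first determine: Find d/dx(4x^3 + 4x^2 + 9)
Power rule: d/dx(ax^n) = n·a·x^(n-1)
Term by term: 12·x^2+8·x

Answer: 12x^2+8x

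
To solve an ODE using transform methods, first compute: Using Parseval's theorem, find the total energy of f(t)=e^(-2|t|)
Parseval's theorem: E=integral |f(t)|^2 dt=(1/2pi) integral |F(omega)|^2 domega
E=integral_{-inf}^{inf} e^(-4|t|) dt=2 * integral_0^inf e^(-4t) dt=2/(2 * 2)=1/2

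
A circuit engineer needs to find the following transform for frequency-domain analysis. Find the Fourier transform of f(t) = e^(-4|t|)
Using the standard pair: F{e^(-a|t|)}=2a/(a^2+omega^2)
With a=4: F(omega)=8/(16+omega^2)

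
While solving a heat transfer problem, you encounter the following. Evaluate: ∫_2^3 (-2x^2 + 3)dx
Step 1: Find antiderivative F(x) = (-2/3)x^3+3x
Step 2: F(3) - F(2) = -9 - (2/3) = -29/3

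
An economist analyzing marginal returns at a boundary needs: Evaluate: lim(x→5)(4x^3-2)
Polynomial is continuous, so substitute x=5:
4·5^3 - 2=498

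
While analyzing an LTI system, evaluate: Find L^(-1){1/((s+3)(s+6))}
Partial fractions: 1/((s + 3)(s + 6))=A/(s + 3) + B/(s + 6)
Cover-up: A=1/(s + 6)|_{s=-3}=1/3; B=1/(s + 3)|_{s=-6}=-1/3
L^(-1)=(1/3)e^(-3t) - (1/3)e^(-6t)

Answer: (1/3)(e^(-3t) - e^(-6t))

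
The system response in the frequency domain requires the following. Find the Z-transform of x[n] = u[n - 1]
Using the time-shift property: Z{u[n-1]}=z^(-1) * z/(z-1)
=z^(0)/(z-1)

Answer: 1/(z-1)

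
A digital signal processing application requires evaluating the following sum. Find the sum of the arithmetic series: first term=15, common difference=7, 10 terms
Last term: a_n = 15 + (10 - 1)·7 = 78
Sum = n(a_1 + a_n)/2 = 10(15 + 78)/2 = 465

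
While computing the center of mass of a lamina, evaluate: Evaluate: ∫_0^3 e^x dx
Antiderivative: e^x
Evaluate: (e^3 - 1)

Answer: e^3 - 1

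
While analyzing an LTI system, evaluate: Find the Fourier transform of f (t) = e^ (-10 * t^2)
The Fourier transform of a Gaussian e^(-a * t^2) is sqrt(pi/a) * e^(-omega^2/(4a)).
With a=10: F(omega)=sqrt(pi/10) * e^(-omega^2/40)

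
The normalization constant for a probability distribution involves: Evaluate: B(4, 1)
B(x,y) = Γ(x)Γ(y)/Γ(x+y) = (x-1)!(y-1)!/(x+y-1)!
B(4,1) = 3!·0!/4! = 1/4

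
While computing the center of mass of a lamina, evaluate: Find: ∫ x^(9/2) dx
Power rule: ∫ x^(9/2) dx=x^(11/2)/(11/2)+C

Answer: (2/11)·x^(11/2)+C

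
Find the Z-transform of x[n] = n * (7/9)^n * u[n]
Using the property Z{n*a^n*u[n]}=az/(z-a)^2
With a=7/9: X(z)=(7/9)z/(z - 7/9)^2, |z| > 7/9

Answer: (7/9)z/(z - 7/9)^2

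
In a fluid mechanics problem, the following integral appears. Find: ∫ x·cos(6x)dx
By parts: u = x, dv = cos(6x) dx
du = dx, v = sin(6x)/6
= x·sin(6x)/6+cos(6x)/6²+C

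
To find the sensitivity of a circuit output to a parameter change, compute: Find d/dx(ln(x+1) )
Chain rule: d/dx[ln(u)] = u'/u where u = x+1
u' = 1

Answer: (1)/(x+1)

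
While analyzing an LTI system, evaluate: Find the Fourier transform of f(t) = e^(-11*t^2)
The Fourier transform of a Gaussian e^(-a * t^2) is sqrt(pi/a) * e^(-omega^2/(4a)).
With a = 11: F(omega) = sqrt(pi/11) * e^(-omega^2/44)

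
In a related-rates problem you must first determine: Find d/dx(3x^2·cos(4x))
Product rule: (fg)'=f'g + fg'
f=3x^2, f'=6x
g=cos(4x), g'=-4·sin(4x)

Answer: 6x·cos(4x) - 12x^2·sin(4x)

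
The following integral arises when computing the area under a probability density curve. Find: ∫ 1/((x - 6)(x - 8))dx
Partial fractions: 1/((x-6)(x-8)) = A/(x-6)+B/(x-8)
A = -1/2, B = 1/2
∫ [-1/2· 1/(x-6)+1/2· 1/(x-8)] dx
= (1/2)[ln|x-8| - ln|x-6|]+C

Answer: (1/2)·ln|(x-8)/(x-6)|+C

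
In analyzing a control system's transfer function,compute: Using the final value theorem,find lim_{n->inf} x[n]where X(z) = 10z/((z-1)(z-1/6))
Final value theorem: lim x[n]=lim_{z->1} (z-1)*X(z)
(z-1)*X(z)=10z/(z-1/6)
As z->1: 10/(1-1/6)=10/(5/6)=12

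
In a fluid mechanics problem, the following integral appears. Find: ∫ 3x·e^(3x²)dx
Let u=3x², du=6x dx
∫ (1/2)e^u du=e^u/2+C

Answer: e^(3x²)/2+C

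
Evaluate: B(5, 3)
B(x,y) = Γ(x)Γ(y)/Γ(x+y) = (x-1)!(y-1)!/(x+y-1)!
B(5,3) = 4!·2!/7! = 1/105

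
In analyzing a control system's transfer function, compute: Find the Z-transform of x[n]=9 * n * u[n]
Z{n * u[n]}=z/(z-1)^2
By linearity: Z{9 * n * u[n]}=9z/(z-1)^2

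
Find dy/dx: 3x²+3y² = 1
Differentiate: 6x + 6y·(dy/dx)=0
dy/dx=-6x/(6y)=-1·(x/y)

Answer: dy/dx=-1·(x/y)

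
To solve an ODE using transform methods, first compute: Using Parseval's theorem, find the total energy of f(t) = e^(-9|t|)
Parseval's theorem: E = integral |f(t)|^2 dt = (1/2pi) integral |F(omega)|^2 domega
E = integral_{-inf}^{inf} e^(-18|t|) dt = 2 * integral_0^inf e^(-18t) dt = 2/(2 * 9) = 1/9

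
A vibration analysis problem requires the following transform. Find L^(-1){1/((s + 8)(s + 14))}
Partial fractions: 1/((s+8)(s+14))=A/(s+8)+B/(s+14)
Cover-up: A=1/(s+14)|_{s=-8}=1/6; B=1/(s+8)|_{s=-14}=-1/6
L^(-1)=(1/6)e^(-8t) - (1/6)e^(-14t)

Answer: (1/6)(e^(-8t) - e^(-14t))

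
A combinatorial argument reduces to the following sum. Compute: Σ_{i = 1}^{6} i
Using formula: Σ i^1 = n(n+1)/2 = 6·7/2 = 21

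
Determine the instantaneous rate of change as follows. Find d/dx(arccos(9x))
d/dx[arccos(u)] = -u'/√(1-u²), u = 9x, u' = 9

Answer: -9/√(1 - 81x²)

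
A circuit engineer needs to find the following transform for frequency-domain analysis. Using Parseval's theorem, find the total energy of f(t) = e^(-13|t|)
Parseval's theorem: E = integral |f(t)|^2 dt = (1/2pi) integral |F(omega)|^2 domega
E = integral_{-inf}^{inf} e^(-26|t|) dt = 2 * integral_0^inf e^(-26t) dt = 2/(2 * 13) = 1/13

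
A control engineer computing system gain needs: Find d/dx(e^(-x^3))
Chain rule: d/dx[e^u]=e^u · u' where u=-x^3
u'=-3x^2

Answer: -3x^2·e^(-x^3)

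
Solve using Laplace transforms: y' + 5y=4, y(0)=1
Take L of both sides: sY(s)-1+5Y(s) = 4/s
Y(s)(s+5) = 4/s+1
Y(s) = 4/(s(s+5))+1/(s+5)
Partial fractions: 4/(s(s+5)) = (4/5)/s - (4/5)/(s+5)
So Y(s) = (4/5)/s+(1/5)/(s+5)
Inverse transform (L^(-1){1/s} = 1, L^(-1){1/(s+5)} = e^(-5t)):

Answer: y(t) = 4/5+(1/5)·e^(-5t)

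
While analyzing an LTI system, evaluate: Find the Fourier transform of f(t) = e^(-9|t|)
Using the standard pair: F{e^(-a|t|)}=2a/(a^2+omega^2)
With a=9: F(omega)=18/(81+omega^2)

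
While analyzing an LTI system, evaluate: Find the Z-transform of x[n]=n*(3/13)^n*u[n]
Using the property Z{n*a^n*u[n]} = az/(z-a)^2
With a = 3/13: X(z) = (3/13)z/(z - 3/13)^2, |z| > 3/13

Answer: (3/13)z/(z - 3/13)^2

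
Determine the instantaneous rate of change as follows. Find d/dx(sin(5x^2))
Chain rule: d/dx[sin(u)]=cos(u)·u' where u=5x^2
u'=10x

Answer: 10x·cos(5x^2)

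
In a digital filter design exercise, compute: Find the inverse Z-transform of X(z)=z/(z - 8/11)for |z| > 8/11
Standard pair: z/(z-a) <-> a^n * u[n] for causal signals
With a=8/11: x[n]=(8/11)^n * u[n]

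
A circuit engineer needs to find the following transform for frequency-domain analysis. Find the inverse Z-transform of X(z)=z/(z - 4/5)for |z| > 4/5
Standard pair: z/(z-a) <-> a^n*u[n] for causal signals
With a = 4/5: x[n] = (4/5)^n*u[n]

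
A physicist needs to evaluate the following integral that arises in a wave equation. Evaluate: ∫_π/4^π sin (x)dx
Antiderivative: -cos(x)
Evaluate at bounds: [-cos(1·π)/1] - [-cos(1·π/4)/1]
= (-(-1) + (√2/2))/1 = 1 + √2/2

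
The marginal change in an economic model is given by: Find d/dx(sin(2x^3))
Chain rule: d/dx[sin(u)]=cos(u)·u' where u=2x^3
u'=6x^2

Answer: 6x^2·cos(2x^3)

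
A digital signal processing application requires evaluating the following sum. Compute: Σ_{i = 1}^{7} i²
Using formula: Σ i^2=n(n + 1)(2n + 1)/6=7·8·15/6=140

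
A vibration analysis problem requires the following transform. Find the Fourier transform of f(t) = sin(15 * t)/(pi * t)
sin(W*t)/(pi*t)=(W/pi)*sinc(W*t/pi) is the impulse response of the ideal low-pass filter with cutoff W (here W=15).
Its Fourier transform is a rectangular function:
F(omega)=1 for |omega| < 15, 0 otherwise

Answer: rect(omega/30) [i.e., 1 for |omega| < 15, 0 otherwise]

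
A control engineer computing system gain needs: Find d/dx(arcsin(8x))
d/dx[arcsin(u)]=u'/√(1-u²), u=8x, u'=8

Answer: 8/√(1-64x²)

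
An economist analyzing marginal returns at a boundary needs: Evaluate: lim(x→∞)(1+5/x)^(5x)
Rewrite as [(1+5/x)^x]^5.
lim(1+5/x)^x = e^5, so limit = (e^5)^5 = e^25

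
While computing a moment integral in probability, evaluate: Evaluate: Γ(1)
Γ(n) = (n-1)! for positive integers
Γ(1) = 0! = 1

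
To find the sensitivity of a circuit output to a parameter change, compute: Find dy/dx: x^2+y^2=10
Differentiate: 2x+2y·(dy/dx) = 0
dy/dx = -2x/(2y)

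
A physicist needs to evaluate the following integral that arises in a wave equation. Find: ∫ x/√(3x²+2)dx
Let u=3x²+2, du=6x dx
∫ (1/6)·u^(-1/2) du=√u/3+C

Answer: √(3x²+2)/3+C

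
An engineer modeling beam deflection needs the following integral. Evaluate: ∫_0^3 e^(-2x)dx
Antiderivative: (1/(-2))e^(-2x)
Evaluate: (1/(-2))(e^-6 - 1)

Answer: (e^-6 - 1)/(-2)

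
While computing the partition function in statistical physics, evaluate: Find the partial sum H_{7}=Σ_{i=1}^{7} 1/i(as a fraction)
H_7=1 + 1/2 + 1/3 + ... + 1/7
=363/140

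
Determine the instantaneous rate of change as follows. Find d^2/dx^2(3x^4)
Apply power rule 2 times:
d^1: 12x^3
d^2: 36x^2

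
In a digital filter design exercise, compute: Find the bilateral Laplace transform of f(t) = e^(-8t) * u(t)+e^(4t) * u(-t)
For e^(-8t)*u(t): L=1/(s + 8), Re(s) > -8
For e^(4t)*u(-t): L=-1/(s-4), Re(s) < 4
Combined: F(s)=1/(s + 8) - 1/(s-4), -8 < Re(s) < 4

Answer: 1/(s + 8) - 1/(s-4), ROC: -8 < Re(s) < 4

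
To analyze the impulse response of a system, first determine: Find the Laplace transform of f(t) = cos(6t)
L{cos(wt)}=s/(s² + w²)
L{cos(6t)}=s/(s² + 36)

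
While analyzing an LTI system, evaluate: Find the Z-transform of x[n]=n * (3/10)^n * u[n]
Using the property Z{n * a^n * u[n]}=az/(z-a)^2
With a=3/10: X(z)=(3/10)z/(z - 3/10)^2, |z| > 3/10

Answer: (3/10)z/(z - 3/10)^2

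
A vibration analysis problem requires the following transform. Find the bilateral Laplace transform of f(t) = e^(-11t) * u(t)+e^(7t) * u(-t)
For e^(-11t)*u(t): L=1/(s + 11), Re(s) > -11
For e^(7t)*u(-t): L=-1/(s-7), Re(s) < 7
Combined: F(s)=1/(s + 11) - 1/(s-7), -11 < Re(s) < 7

Answer: 1/(s + 11) - 1/(s-7), ROC: -11 < Re(s) < 7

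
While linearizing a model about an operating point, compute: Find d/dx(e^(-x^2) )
Chain rule: d/dx[e^u]=e^u · u' where u=-x^2
u'=-2x

Answer: -2x·e^(-x^2)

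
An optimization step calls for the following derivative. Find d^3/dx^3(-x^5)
Apply power rule 3 times:
d^1: -5x^4
d^2: -20x^3
d^3: -60x^2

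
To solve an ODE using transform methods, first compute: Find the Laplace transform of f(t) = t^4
L{t^n} = n!/s^(n + 1)
L{t^4} = 4!/s^5 = 24/s^5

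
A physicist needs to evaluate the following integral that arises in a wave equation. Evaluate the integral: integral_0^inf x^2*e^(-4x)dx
This is a Gamma integral. Substitute u = 4x (du = 4 dx):
integral_0^inf x^2 * e^(-4x) dx = (1/4^3) integral_0^inf u^2 * e^(-u) du
= Gamma(3)/4^3 = 2!/4^3 = 2/64

Answer: 1/32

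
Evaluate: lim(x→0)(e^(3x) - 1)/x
L'Hôpital (0/0): lim 3e^(3x)/1 = 3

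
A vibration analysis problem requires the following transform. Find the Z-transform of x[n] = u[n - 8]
Using the time-shift property: Z{u[n-8]}=z^(-8)*z/(z-1)
=z^(-7)/(z-1)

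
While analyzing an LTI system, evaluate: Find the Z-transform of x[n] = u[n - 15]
Using the time-shift property: Z{u[n-15]} = z^(-15) * z/(z-1)
= z^(-14)/(z-1)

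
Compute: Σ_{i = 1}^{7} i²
Using formula: Σ i^2=n(n+1)(2n+1)/6=7·8·15/6=140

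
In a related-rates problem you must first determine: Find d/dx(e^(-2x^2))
Chain rule: d/dx[e^u]=e^u · u' where u=-2x^2
u'=-4x

Answer: -4x·e^(-2x^2)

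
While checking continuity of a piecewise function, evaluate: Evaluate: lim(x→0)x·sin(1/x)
Squeeze theorem: -|x| ≤ x·sin(1/x) ≤ |x|
Since x → 0 as x → 0, by squeeze theorem the limit is 0

Answer: 0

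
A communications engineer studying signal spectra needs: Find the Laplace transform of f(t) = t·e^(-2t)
L{t·e^(at)} = 1/(s-a)²
L{t·e^(-2t)} = 1/(s + 2)²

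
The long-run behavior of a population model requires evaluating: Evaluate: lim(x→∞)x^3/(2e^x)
Apply L'Hôpital 3 times (∞/∞ each time):
Eventually get 3!/(2e^x) → 0

Answer: 0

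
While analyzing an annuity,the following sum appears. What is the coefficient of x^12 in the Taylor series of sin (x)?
sin(x) has only odd powers. Coefficient of x^12 = 0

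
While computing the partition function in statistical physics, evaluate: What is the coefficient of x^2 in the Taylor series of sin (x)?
sin(x) has only odd powers. Coefficient of x^2=0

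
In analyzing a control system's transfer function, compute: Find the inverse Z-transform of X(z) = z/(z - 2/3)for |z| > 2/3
Standard pair: z/(z-a) <-> a^n * u[n] for causal signals
With a=2/3: x[n]=(2/3)^n * u[n]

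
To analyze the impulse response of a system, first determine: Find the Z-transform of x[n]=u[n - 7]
Using the time-shift property: Z{u[n-7]}=z^(-7)*z/(z-1)
=z^(-6)/(z-1)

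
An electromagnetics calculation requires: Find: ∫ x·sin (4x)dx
By parts: u = x, dv = sin(4x) dx
du = dx, v = -cos(4x)/4
= -x·cos(4x)/4+sin(4x)/4²+C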